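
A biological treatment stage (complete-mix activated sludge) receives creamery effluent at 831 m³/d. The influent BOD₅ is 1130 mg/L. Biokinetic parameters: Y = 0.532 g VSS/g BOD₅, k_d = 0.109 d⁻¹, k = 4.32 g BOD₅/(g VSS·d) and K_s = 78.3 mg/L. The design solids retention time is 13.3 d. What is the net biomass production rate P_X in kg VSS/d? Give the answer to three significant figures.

For a completely mixed reactor with recycle the Lawrence–McCarty relation gives S = K_s·(1 + k_d·θ_c) / [θ_c·(Y·k − k_d) − 1] = 78.3 × (1 + 0.109 × 13.3) / [13.3 × (0.532 × 4.32 − 0.109) − 1] = 191.8 / 28.12 = 6.822 mg/L.
Y_obs = Y / (1 + k_d θ_c) = 0.532 / (1 + 0.109 × 13.3) = 0.532 / 2.450 = 0.2172.
Mass of BOD₅ removed per day: Q(S₀ − S) = 831 × 1123 g/m³ = 933.4 kg/d.
Biomass produced: P_X = Y_obs·Q·ΔS = 0.2172 × 933.4 ≈ 202.7 kg VSS/d.

P_X ≈ 203 kg VSS/d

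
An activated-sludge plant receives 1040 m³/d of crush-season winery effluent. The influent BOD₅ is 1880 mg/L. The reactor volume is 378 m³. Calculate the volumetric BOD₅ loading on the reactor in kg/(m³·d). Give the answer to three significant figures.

L_v ≈ 5.17 kg BOD₅/(m³·d)

L_v = Q S₀ / V = 1040 × 1880 × 10⁻³ / 378.0 = 5.172 kg/(m³·d).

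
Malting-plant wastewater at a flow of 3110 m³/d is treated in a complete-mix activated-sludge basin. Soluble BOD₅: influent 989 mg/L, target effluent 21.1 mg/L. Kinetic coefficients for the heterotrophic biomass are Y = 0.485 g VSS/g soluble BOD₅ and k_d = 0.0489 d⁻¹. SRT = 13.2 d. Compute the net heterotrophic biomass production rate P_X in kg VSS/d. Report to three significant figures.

Y_obs = Y / (1 + k_d θ_c) = 0.485 / (1 + 0.0489 × 13.2) = 0.485 / 1.645 = 0.2947.
Q·(S₀ − S) = 3110 × (989 − 21.1) × 10⁻³ = 3010 kg/d removed.
Net biomass production P_X = Y_obs × Q·(S₀ − S) = 0.2947 × 3010 = 887.2 kg VSS/d.

P_X ≈ 887 kg VSS/d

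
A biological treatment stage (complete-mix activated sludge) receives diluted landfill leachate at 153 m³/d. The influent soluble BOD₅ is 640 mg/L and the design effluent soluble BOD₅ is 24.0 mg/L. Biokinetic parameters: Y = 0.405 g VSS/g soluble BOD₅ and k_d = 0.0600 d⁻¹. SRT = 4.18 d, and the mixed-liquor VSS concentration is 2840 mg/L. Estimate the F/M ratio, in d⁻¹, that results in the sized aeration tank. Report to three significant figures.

Steady-state biomass mass balance: V·X·(1 + k_d·θ_c) = Y·Q·(S₀ − S)·θ_c, so V = 0.405 × 153 × (640 − 24.0) × 4.18 / [2840 × (1 + 0.0600 × 4.18)] = 1.6×10^5 / 3552 = 44.92 m³.
F/M = Q·S₀ / (V·X) = 153 × 640 / (44.92 × 2840) = 0.7676 g soluble BOD₅·(g VSS·d)⁻¹.

F/M ≈ 0.768 d⁻¹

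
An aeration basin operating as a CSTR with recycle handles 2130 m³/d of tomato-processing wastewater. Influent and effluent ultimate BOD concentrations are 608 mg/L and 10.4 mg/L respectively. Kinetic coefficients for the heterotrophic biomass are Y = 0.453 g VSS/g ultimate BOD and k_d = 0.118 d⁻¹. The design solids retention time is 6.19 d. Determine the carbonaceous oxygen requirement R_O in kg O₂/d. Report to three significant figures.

Correct the yield for decay: Y_obs = Y/(1 + k_d θ_c) = 0.453 / (1 + 0.118 × 6.19) = 0.453 / 1.730 = 0.2618.
ΔS = 608 − 10.4 = 597.6 mg/L, so the substrate removal rate is 2130 × 597.6/1000 = 1273 kg ultimate BOD/d.
P_X = Y_obs·Q·(S₀ − S) = 0.2618 × 1273 = 333.2 kg VSS/d.
R_O = Q·(S₀ − S) − 1.42·P_X = 1273 − 1.42 × 333.2 = 799.7 kg O₂/d.

R_O ≈ 800 kg O₂/d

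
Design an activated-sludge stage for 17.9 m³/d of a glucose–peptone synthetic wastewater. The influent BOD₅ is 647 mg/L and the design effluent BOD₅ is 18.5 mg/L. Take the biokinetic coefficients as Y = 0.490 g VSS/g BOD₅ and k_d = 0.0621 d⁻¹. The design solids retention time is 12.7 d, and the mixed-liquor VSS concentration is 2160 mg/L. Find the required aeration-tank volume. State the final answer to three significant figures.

V ≈ 18.1 m³

Rearranging the biomass balance for a CMAS with decay, V = Y·Q·ΔS·θ_c / [X·(1+k_d θ_c)] = 0.490 × 17.9 × (647 − 18.5) × 12.7 / [2160 × (1 + 0.0621 × 12.7)] = 7×10^4 / 3864 = 18.12 m³.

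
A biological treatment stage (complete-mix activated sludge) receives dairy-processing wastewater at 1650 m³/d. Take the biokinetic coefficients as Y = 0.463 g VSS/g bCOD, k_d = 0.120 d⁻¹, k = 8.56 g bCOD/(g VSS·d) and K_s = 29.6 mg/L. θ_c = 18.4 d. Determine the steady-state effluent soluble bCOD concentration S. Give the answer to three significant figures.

S ≈ 1.36 mg/L

From the Monod/SRT balance for a CMAS, S = K_s·(1+k_d θ_c)/[θ_c·(Y k − k_d) − 1] = 29.6 × (1 + 0.120 × 18.4) / [18.4 × (0.463 × 8.56 − 0.120) − 1] = 94.96 / 69.72 = 1.362 mg/L.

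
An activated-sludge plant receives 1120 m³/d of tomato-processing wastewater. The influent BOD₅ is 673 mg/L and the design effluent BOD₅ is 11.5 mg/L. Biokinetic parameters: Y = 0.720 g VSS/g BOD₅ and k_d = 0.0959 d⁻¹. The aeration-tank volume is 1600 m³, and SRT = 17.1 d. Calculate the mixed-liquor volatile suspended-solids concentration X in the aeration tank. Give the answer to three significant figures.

X ≈ 2160 mg/L

From V·X·(1 + k_d·θ_c) = Y·Q·(S₀ − S)·θ_c: X = 0.720 × 1120 × (673 − 11.5) × 17.1 / [1600 × (1 + 0.0959 × 17.1)] = 2160 mg/L.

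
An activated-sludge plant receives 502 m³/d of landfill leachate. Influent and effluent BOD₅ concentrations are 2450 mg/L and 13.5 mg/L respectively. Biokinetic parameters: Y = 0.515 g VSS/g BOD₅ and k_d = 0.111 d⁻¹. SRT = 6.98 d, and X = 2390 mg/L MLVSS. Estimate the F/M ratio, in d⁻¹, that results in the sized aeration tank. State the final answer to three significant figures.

Steady-state biomass mass balance: V·X·(1 + k_d·θ_c) = Y·Q·(S₀ − S)·θ_c, so V = 0.515 × 502 × (2450 − 13.5) × 6.98 / [2390 × (1 + 0.111 × 6.98)] = 4.4×10^6 / 4242 = 1037 m³.
Food-to-microorganism ratio F/M = Q S₀ / (V X) = 502 × 2450 / (1037 × 2390) = 0.4965 d⁻¹.

F/M ≈ 0.496 d⁻¹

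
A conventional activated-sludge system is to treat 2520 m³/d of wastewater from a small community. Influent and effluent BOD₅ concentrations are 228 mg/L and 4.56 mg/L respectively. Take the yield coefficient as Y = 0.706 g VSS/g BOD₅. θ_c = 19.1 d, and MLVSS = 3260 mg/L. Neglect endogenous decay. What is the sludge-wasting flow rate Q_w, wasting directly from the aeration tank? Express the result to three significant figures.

With k_d = 0 the design equation reduces to V = Y Q (S₀−S) θ_c / X = 0.706 × 2520 × (228 − 4.56) × 19.1 / 3260 = 2329 m³.
With mixed-liquor wasting, θ_c = V/Q_w, so Q_w = V/θ_c = 2329/19.1 = 121.9 m³/d.

Q_w ≈ 122 m³/d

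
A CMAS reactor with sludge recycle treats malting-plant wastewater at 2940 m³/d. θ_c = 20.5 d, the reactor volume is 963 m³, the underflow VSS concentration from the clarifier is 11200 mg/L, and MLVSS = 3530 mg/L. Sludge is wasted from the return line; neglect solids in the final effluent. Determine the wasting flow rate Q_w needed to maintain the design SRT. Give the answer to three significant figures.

Q_w ≈ 14.8 m³/d

Q_w = (V·X)/(θ_c X_r) = 963.0 × 3530 / (20.5 × 11200) = 14.81 m³/d.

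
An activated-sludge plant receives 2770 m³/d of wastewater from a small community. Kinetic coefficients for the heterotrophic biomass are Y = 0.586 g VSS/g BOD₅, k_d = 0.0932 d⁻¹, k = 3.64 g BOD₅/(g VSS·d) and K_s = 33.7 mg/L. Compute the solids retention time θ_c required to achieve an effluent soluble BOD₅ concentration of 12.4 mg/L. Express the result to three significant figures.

From 1/θ_c = Y·k·S/(K_s + S) − k_d: Y·k·S/(K_s+S) = 0.586 × 3.64 × 12.4 / (33.7 + 12.4) = 0.5737 d⁻¹.
1/θ_c = 0.5737 − 0.0932 = 0.4805 d⁻¹, so θ_c = 2.081 d.

θ_c ≈ 2.08 d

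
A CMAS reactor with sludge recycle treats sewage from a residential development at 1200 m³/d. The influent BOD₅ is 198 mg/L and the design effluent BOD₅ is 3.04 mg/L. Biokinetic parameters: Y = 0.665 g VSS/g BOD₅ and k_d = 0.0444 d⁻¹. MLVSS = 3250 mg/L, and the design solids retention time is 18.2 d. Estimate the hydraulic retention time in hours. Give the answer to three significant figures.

τ ≈ 9.64 h

Rearranging the biomass balance for a CMAS with decay, V = Y·Q·ΔS·θ_c / [X·(1+k_d θ_c)] = 0.665 × 1200 × (198 − 3.04) × 18.2 / [3250 × (1 + 0.0444 × 18.2)] = 2.83×10^6 / 5876 = 481.9 m³.
τ = V/Q = 481.9/1200 = 0.4015 d, or 9.637 h.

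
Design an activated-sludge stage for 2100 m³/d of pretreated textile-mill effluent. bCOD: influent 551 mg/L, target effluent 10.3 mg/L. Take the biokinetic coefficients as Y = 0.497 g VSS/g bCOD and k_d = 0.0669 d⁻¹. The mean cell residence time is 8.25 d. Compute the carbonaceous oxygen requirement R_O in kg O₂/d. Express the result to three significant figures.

R_O ≈ 619 kg O₂/d

Y_obs = Y / (1 + k_d θ_c) = 0.497 / (1 + 0.0669 × 8.25) = 0.497 / 1.552 = 0.3202.
Mass of bCOD removed per day: Q(S₀ − S) = 2100 × 540.7 g/m³ = 1135 kg/d.
Net sludge production P_X = 0.3202 × 1135 = 363.6 kg VSS/d.
Carbonaceous O₂ demand = substrate oxidised − cell-mass equivalent = 1135 − 1.42 × 363.6 = 619.1 kg O₂/d.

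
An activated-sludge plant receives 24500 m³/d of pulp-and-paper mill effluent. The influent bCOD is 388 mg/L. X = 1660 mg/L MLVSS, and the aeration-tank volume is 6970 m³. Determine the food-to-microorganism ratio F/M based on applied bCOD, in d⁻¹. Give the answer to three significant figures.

F/M = applied load / biomass = Q·S₀/(V·X) = 24500 × 388 / (6970 × 1660) = 0.8216 d⁻¹.

F/M ≈ 0.822 d⁻¹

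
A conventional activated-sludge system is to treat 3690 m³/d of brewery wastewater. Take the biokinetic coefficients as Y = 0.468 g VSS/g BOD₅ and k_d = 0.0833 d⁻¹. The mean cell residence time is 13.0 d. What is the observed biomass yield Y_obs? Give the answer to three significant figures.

The observed yield is Y_obs = Y/(1 + k_d·θ_c) = 0.468 / (1 + 0.0833 × 13.0) = 0.468 / 2.083 = 0.2247 g VSS per g BOD₅ removed.

Y_obs ≈ 0.225 g VSS/g BOD₅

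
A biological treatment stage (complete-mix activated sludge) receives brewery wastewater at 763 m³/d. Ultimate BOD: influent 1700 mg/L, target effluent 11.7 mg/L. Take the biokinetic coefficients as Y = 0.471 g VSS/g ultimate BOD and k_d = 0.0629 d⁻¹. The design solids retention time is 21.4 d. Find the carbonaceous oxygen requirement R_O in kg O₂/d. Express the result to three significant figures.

R_O ≈ 921 kg O₂/d

Y_obs = Y / (1 + k_d θ_c) = 0.471 / (1 + 0.0629 × 21.4) = 0.471 / 2.346 = 0.2008.
Mass of ultimate BOD removed per day: Q(S₀ − S) = 763 × 1688 g/m³ = 1288 kg/d.
Net sludge production P_X = 0.2008 × 1288 = 258.6 kg VSS/d.
Carbonaceous O₂ demand = substrate oxidised − cell-mass equivalent = 1288 − 1.42 × 258.6 = 920.9 kg O₂/d.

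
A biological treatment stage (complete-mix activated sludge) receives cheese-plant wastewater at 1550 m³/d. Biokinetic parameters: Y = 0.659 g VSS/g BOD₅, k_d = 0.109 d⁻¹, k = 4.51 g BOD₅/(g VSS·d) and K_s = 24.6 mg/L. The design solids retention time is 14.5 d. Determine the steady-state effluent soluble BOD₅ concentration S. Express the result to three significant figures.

From the Monod/SRT balance for a CMAS, S = K_s·(1+k_d θ_c)/[θ_c·(Y k − k_d) − 1] = 24.6 × (1 + 0.109 × 14.5) / [14.5 × (0.659 × 4.51 − 0.109) − 1] = 63.48 / 40.51 = 1.567 mg/L.

S ≈ 1.57 mg/L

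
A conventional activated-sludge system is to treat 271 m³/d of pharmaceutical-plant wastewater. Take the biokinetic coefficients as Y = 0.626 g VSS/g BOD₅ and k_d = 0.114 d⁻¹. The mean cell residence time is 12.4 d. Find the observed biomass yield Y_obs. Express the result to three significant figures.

Y_obs ≈ 0.259 g VSS/g BOD₅

Correct the yield for decay: Y_obs = Y/(1 + k_d θ_c) = 0.626 / (1 + 0.114 × 12.4) = 0.626 / 2.414 = 0.2594.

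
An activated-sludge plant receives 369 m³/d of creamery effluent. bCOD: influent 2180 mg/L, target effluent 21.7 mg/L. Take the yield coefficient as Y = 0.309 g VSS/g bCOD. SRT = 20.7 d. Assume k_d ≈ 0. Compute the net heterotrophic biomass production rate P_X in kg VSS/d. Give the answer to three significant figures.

P_X ≈ 246 kg VSS/d

With endogenous decay neglected, the observed yield equals the true yield: Y_obs = Y = 0.309 g VSS/g bCOD.
Substrate removed = Q·(S₀ − S) = 369 m³/d × (2180 − 21.7) g/m³ = 7.96×10^5 g/d = 796.4 kg/d.
So the net sludge growth is P_X = 0.3090 × 796.4 = 246.1 kg VSS/d.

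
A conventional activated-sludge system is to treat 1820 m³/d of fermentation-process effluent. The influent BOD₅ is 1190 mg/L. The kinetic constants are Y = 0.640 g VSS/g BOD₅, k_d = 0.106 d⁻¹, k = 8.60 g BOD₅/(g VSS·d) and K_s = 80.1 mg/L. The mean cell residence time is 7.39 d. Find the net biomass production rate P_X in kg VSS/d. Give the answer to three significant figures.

For a completely mixed reactor with recycle the Lawrence–McCarty relation gives S = K_s·(1 + k_d·θ_c) / [θ_c·(Y·k − k_d) − 1] = 80.1 × (1 + 0.106 × 7.39) / [7.39 × (0.640 × 8.60 − 0.106) − 1] = 142.8 / 38.89 = 3.673 mg/L.
Observed yield with endogenous decay: Y_obs = Y / (1 + k_d·θ_c) = 0.640 / (1 + 0.106 × 7.39) = 0.640 / 1.783 = 0.3589 g VSS/g BOD₅.
Q·(S₀ − S) = 1820 × (1190 − 3.67) × 10⁻³ = 2159 kg/d removed.
Biomass produced: P_X = Y_obs·Q·ΔS = 0.3589 × 2159 ≈ 774.9 kg VSS/d.

P_X ≈ 775 kg VSS/d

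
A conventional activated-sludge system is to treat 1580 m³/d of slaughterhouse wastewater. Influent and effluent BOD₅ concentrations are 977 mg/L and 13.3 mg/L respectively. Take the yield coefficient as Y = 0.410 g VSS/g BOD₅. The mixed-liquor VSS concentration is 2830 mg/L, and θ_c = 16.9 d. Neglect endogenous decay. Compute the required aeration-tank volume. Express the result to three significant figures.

V ≈ 3730 m³

V·X = Y·Q·ΔS·θ_c gives V = 0.410 × 1580 × (977 − 13.3) × 16.9 / 2830 = 3728 m³.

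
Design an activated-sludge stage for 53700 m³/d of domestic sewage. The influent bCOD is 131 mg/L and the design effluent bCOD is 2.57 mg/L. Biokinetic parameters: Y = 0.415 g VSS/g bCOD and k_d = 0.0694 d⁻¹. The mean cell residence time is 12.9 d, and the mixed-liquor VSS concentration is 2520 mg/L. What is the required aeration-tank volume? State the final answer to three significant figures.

V ≈ 7730 m³

Steady-state biomass mass balance: V·X·(1 + k_d·θ_c) = Y·Q·(S₀ − S)·θ_c, so V = 0.415 × 53700 × (131 − 2.57) × 12.9 / [2520 × (1 + 0.0694 × 12.9)] = 3.69×10^7 / 4776 = 7731 m³.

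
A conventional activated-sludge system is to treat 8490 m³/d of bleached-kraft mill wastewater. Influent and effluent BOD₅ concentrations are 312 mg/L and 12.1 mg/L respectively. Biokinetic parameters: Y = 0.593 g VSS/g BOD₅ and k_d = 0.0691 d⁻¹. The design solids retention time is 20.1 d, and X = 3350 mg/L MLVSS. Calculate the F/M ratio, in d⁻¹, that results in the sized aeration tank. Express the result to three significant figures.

F/M ≈ 0.209 d⁻¹

Rearranging the biomass balance for a CMAS with decay, V = Y·Q·ΔS·θ_c / [X·(1+k_d θ_c)] = 0.593 × 8490 × (312 − 12.1) × 20.1 / [3350 × (1 + 0.0691 × 20.1)] = 3.03×10^7 / 8003 = 3792 m³.
F/M = applied load / biomass = Q·S₀/(V·X) = 8490 × 312 / (3792 × 3350) = 0.2085 d⁻¹.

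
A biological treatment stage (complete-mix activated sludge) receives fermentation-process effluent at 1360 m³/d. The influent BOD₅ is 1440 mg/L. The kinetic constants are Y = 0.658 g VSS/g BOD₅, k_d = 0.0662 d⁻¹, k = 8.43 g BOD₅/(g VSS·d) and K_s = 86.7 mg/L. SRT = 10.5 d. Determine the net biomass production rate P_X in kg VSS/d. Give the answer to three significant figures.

P_X ≈ 759 kg VSS/d

For a completely mixed reactor with recycle the Lawrence–McCarty relation gives S = K_s·(1 + k_d·θ_c) / [θ_c·(Y·k − k_d) − 1] = 86.7 × (1 + 0.0662 × 10.5) / [10.5 × (0.658 × 8.43 − 0.0662) − 1] = 147.0 / 56.55 = 2.599 mg/L.
Correct the yield for decay: Y_obs = Y/(1 + k_d θ_c) = 0.658 / (1 + 0.0662 × 10.5) = 0.658 / 1.695 = 0.3882.
ΔS = 1440 − 2.60 = 1437 mg/L, so the substrate removal rate is 1360 × 1437/1000 = 1955 kg BOD₅/d.
Net biomass production P_X = Y_obs × Q·(S₀ − S) = 0.3882 × 1955 = 758.8 kg VSS/d.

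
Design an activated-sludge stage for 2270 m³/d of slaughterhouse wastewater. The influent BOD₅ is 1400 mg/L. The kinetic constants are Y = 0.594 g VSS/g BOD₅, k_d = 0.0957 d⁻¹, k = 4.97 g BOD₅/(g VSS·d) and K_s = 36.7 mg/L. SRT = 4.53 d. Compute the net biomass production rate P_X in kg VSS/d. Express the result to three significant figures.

P_X ≈ 1310 kg VSS/d

Effluent substrate depends only on kinetics and SRT: S = K_s(1 + k_d θ_c) / [θ_c(Yk − k_d) − 1] = 36.7 × (1 + 0.0957 × 4.53) / [4.53 × (0.594 × 4.97 − 0.0957) − 1] = 52.61 / 11.94 = 4.406 mg/L.
Y_obs = Y / (1 + k_d θ_c) = 0.594 / (1 + 0.0957 × 4.53) = 0.594 / 1.434 = 0.4144.
ΔS = 1400 − 4.41 = 1396 mg/L, so the substrate removal rate is 2270 × 1396/1000 = 3168 kg BOD₅/d.
P_X = Y_obs · Q(S₀ − S) = 0.4144 × 3168 = 1313 kg VSS/d.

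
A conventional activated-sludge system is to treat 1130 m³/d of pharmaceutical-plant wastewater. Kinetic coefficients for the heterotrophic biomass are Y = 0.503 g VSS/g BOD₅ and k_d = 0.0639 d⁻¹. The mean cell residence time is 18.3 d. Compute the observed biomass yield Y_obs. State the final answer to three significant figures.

The observed yield is Y_obs = Y/(1 + k_d·θ_c) = 0.503 / (1 + 0.0639 × 18.3) = 0.503 / 2.169 = 0.2319 g VSS per g BOD₅ removed.

Y_obs ≈ 0.232 g VSS/g BOD₅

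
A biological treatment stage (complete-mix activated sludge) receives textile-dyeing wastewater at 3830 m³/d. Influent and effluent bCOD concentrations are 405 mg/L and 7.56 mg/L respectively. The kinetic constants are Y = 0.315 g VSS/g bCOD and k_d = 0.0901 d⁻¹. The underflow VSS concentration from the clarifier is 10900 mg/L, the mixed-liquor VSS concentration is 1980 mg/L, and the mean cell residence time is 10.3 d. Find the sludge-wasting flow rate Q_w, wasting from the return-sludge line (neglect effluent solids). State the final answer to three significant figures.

Q_w ≈ 22.8 m³/d

From the SRT design equation V = Y Q (S₀−S) θ_c / [X (1 + k_d θ_c)] = 0.315 × 3830 × (405 − 7.56) × 10.3 / [1980 × (1 + 0.0901 × 10.3)] = 4.94×10^6 / 3817 = 1294 m³.
Q_w = (V·X)/(θ_c X_r) = 1294 × 1980 / (10.3 × 10900) = 22.82 m³/d.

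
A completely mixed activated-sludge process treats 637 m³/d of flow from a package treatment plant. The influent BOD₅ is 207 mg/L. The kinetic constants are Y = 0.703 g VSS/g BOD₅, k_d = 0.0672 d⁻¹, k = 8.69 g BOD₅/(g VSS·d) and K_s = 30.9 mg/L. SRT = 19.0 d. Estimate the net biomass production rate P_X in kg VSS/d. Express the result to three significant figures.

P_X ≈ 40.6 kg VSS/d

Effluent substrate depends only on kinetics and SRT: S = K_s(1 + k_d θ_c) / [θ_c(Yk − k_d) − 1] = 30.9 × (1 + 0.0672 × 19.0) / [19.0 × (0.703 × 8.69 − 0.0672) − 1] = 70.35 / 113.8 = 0.6182 mg/L.
Observed yield with endogenous decay: Y_obs = Y / (1 + k_d·θ_c) = 0.703 / (1 + 0.0672 × 19.0) = 0.703 / 2.277 = 0.3088 g VSS/g BOD₅.
Substrate removed = Q·(S₀ − S) = 637 m³/d × (207 − 0.618) g/m³ = 1.31×10^5 g/d = 131.5 kg/d.
P_X = Y_obs · Q(S₀ − S) = 0.3088 × 131.5 = 40.59 kg VSS/d.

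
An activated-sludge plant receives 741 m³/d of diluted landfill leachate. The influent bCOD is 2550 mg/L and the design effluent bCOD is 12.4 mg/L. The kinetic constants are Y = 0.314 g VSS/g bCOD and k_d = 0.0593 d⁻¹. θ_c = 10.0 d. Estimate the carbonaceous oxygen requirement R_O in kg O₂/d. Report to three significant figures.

R_O ≈ 1350 kg O₂/d

Observed yield with endogenous decay: Y_obs = Y / (1 + k_d·θ_c) = 0.314 / (1 + 0.0593 × 10.0) = 0.314 / 1.593 = 0.1971 g VSS/g bCOD.
Mass of bCOD removed per day: Q(S₀ − S) = 741 × 2538 g/m³ = 1880 kg/d.
Net sludge production P_X = 0.1971 × 1880 = 370.6 kg VSS/d.
R_O = Q·(S₀ − S) − 1.42·P_X = 1880 − 1.42 × 370.6 = 1354 kg O₂/d.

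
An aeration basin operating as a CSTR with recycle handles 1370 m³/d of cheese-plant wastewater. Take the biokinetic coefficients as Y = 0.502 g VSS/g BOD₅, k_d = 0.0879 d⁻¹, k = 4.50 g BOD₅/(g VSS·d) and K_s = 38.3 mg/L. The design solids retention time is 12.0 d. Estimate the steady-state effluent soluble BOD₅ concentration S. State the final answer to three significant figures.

Effluent substrate depends only on kinetics and SRT: S = K_s(1 + k_d θ_c) / [θ_c(Yk − k_d) − 1] = 38.3 × (1 + 0.0879 × 12.0) / [12.0 × (0.502 × 4.50 − 0.0879) − 1] = 78.70 / 25.05 = 3.141 mg/L.

S ≈ 3.14 mg/L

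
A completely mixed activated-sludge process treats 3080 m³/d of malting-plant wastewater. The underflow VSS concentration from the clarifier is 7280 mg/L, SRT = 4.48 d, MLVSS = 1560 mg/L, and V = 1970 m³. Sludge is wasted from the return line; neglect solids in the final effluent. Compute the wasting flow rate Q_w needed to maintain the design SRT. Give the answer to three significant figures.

Q_w ≈ 94.2 m³/d

Wasting from the return line (neglecting effluent solids): Q_w = V·X / (θ_c·X_r) = 1970 × 1560 / (4.48 × 7280) = 94.23 m³/d.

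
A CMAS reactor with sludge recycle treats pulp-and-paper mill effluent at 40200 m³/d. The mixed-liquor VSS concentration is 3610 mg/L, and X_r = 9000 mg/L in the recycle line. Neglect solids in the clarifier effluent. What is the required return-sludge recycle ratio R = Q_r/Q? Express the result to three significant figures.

R ≈ 0.670

R = Q_r/Q = X/(X_r − X) = 3610 / (9000 − 3610) = 0.6698.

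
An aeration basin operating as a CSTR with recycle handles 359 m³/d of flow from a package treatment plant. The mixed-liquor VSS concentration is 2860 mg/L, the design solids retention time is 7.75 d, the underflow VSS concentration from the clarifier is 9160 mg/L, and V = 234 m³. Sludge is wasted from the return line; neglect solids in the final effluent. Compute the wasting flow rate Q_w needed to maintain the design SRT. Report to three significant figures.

Q_w ≈ 9.43 m³/d

Q_w = (V·X)/(θ_c X_r) = 234.0 × 2860 / (7.75 × 9160) = 9.427 m³/d.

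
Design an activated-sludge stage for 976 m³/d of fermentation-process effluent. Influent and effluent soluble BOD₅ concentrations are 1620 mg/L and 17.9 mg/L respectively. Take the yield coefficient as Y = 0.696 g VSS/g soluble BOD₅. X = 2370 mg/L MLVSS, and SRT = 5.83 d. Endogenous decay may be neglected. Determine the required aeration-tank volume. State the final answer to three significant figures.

V·X = Y·Q·ΔS·θ_c gives V = 0.696 × 976 × (1620 − 17.9) × 5.83 / 2370 = 2677 m³.

V ≈ 2680 m³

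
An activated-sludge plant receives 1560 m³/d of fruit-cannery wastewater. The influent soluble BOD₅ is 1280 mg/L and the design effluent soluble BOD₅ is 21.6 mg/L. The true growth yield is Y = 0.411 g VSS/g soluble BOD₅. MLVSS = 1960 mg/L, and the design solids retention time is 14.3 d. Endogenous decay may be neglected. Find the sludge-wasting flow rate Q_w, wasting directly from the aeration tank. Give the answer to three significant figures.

With k_d = 0 the design equation reduces to V = Y Q (S₀−S) θ_c / X = 0.411 × 1560 × (1280 − 21.6) × 14.3 / 1960 = 5887 m³.
With mixed-liquor wasting, θ_c = V/Q_w, so Q_w = V/θ_c = 5887/14.3 = 411.7 m³/d.

Q_w ≈ 412 m³/d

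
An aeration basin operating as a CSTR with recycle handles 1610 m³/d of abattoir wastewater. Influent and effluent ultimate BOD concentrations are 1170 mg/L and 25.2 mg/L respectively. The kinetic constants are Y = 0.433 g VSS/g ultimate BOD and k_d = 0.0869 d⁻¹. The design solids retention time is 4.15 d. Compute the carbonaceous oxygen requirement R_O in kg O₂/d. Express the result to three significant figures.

R_O ≈ 1010 kg O₂/d

Y_obs = Y / (1 + k_d θ_c) = 0.433 / (1 + 0.0869 × 4.15) = 0.433 / 1.361 = 0.3182.
Q·(S₀ − S) = 1610 × (1170 − 25.2) × 10⁻³ = 1843 kg/d removed.
Net sludge production P_X = 0.3182 × 1843 = 586.5 kg VSS/d.
R_O = Q·ΔS − 1.42 P_X = 1843 − 832.9 = 1010 kg O₂/d.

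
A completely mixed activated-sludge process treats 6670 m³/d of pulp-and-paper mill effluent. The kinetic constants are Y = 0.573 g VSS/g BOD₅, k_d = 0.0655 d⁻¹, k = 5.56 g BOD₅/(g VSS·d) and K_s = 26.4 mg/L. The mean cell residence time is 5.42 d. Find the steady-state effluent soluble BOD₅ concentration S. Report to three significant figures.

S ≈ 2.25 mg/L

For a completely mixed reactor with recycle the Lawrence–McCarty relation gives S = K_s·(1 + k_d·θ_c) / [θ_c·(Y·k − k_d) − 1] = 26.4 × (1 + 0.0655 × 5.42) / [5.42 × (0.573 × 5.56 − 0.0655) − 1] = 35.77 / 15.91 = 2.248 mg/L.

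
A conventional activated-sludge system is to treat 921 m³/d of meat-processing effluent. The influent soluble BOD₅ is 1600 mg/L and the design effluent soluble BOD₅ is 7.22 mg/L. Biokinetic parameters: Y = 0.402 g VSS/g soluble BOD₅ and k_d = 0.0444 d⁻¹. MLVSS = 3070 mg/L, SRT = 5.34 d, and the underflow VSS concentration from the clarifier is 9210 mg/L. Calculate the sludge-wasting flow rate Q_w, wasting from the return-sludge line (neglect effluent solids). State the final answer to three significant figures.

Q_w ≈ 51.8 m³/d

From the SRT design equation V = Y Q (S₀−S) θ_c / [X (1 + k_d θ_c)] = 0.402 × 921 × (1600 − 7.22) × 5.34 / [3070 × (1 + 0.0444 × 5.34)] = 3.15×10^6 / 3798 = 829.2 m³.
Wasting from the return line (neglecting effluent solids): Q_w = V·X / (θ_c·X_r) = 829.2 × 3070 / (5.34 × 9210) = 51.76 m³/d.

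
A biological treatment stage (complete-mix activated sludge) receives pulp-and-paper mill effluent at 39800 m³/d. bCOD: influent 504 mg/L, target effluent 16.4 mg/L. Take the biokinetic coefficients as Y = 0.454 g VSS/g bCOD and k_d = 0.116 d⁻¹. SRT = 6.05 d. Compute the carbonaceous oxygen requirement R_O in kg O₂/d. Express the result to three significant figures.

Y_obs = Y / (1 + k_d θ_c) = 0.454 / (1 + 0.116 × 6.05) = 0.454 / 1.702 = 0.2668.
ΔS = 504 − 16.4 = 487.6 mg/L, so the substrate removal rate is 39800 × 487.6/1000 = 19406 kg bCOD/d.
Biomass synthesised: P_X = Y_obs × 19406 = 5177 kg VSS/d.
R_O = Q·(S₀ − S) − 1.42·P_X = 19406 − 1.42 × 5177 = 12055 kg O₂/d.

R_O ≈ 12100 kg O₂/d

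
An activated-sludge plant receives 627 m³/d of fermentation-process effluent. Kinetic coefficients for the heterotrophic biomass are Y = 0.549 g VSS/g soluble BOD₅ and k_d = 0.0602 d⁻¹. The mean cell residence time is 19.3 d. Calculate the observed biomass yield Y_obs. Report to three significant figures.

Y_obs ≈ 0.254 g VSS/g soluble BOD₅

Y_obs = Y / (1 + k_d θ_c) = 0.549 / (1 + 0.0602 × 19.3) = 0.549 / 2.162 = 0.2539.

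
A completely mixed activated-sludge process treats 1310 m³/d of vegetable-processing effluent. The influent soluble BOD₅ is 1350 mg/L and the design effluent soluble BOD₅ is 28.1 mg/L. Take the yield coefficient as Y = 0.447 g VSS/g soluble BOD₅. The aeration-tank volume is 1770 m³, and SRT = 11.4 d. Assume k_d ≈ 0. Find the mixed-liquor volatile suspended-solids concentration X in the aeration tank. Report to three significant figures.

X ≈ 4990 mg/L

From V·X = Y·Q·(S₀ − S)·θ_c (decay neglected): X = 0.447 × 1310 × (1350 − 28.1) × 11.4 / 1770 = 4986 mg/L.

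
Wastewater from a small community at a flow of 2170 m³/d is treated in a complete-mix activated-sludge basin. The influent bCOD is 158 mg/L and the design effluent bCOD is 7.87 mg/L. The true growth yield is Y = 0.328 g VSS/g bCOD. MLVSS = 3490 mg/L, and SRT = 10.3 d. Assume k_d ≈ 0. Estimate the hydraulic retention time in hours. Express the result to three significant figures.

τ ≈ 3.49 h

V·X = Y·Q·ΔS·θ_c gives V = 0.328 × 2170 × (158 − 7.87) × 10.3 / 3490 = 315.4 m³.
Hydraulic retention time τ = V/Q = 315.4 / 2170 = 0.1453 d = 3.488 h.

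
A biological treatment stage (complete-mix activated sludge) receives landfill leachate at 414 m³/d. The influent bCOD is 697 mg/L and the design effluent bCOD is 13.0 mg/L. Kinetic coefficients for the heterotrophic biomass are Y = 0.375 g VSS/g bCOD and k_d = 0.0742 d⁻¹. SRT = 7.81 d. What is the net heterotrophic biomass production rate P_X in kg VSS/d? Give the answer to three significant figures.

P_X ≈ 67.2 kg VSS/d

Correct the yield for decay: Y_obs = Y/(1 + k_d θ_c) = 0.375 / (1 + 0.0742 × 7.81) = 0.375 / 1.580 = 0.2374.
Substrate removed = Q·(S₀ − S) = 414 m³/d × (697 − 13.0) g/m³ = 2.83×10^5 g/d = 283.2 kg/d.
Net biomass production P_X = Y_obs × Q·(S₀ − S) = 0.2374 × 283.2 = 67.23 kg VSS/d.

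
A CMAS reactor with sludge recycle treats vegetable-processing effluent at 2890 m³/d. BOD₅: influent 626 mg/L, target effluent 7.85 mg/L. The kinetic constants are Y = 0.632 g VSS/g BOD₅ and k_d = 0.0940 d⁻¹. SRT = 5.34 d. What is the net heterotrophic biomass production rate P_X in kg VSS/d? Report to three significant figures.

Correct the yield for decay: Y_obs = Y/(1 + k_d θ_c) = 0.632 / (1 + 0.0940 × 5.34) = 0.632 / 1.502 = 0.4208.
Mass of BOD₅ removed per day: Q(S₀ − S) = 2890 × 618.1 g/m³ = 1786 kg/d.
Biomass produced: P_X = Y_obs·Q·ΔS = 0.4208 × 1786 ≈ 751.7 kg VSS/d.

P_X ≈ 752 kg VSS/d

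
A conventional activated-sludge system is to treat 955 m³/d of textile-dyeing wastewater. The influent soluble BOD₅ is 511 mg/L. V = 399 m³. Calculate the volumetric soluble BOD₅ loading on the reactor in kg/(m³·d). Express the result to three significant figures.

L_v = Q S₀ / V = 955 × 511 × 10⁻³ / 399.0 = 1.223 kg/(m³·d).

L_v ≈ 1.22 kg soluble BOD₅/(m³·d)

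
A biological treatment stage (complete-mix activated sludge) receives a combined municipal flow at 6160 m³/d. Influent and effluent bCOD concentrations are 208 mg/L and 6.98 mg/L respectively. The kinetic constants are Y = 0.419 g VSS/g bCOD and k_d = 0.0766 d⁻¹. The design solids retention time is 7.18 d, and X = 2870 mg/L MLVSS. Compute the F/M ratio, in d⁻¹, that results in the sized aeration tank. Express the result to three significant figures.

Rearranging the biomass balance for a CMAS with decay, V = Y·Q·ΔS·θ_c / [X·(1+k_d θ_c)] = 0.419 × 6160 × (208 − 6.98) × 7.18 / [2870 × (1 + 0.0766 × 7.18)] = 3.73×10^6 / 4448 = 837.4 m³.
Food-to-microorganism ratio F/M = Q S₀ / (V X) = 6160 × 208 / (837.4 × 2870) = 0.5331 d⁻¹.

F/M ≈ 0.533 d⁻¹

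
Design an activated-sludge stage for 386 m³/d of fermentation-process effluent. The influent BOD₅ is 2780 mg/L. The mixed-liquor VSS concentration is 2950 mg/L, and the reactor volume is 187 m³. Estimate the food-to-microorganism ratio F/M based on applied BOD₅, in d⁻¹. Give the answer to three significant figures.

F/M = Q·S₀ / (V·X) = 386 × 2780 / (187.0 × 2950) = 1.945 g BOD₅·(g VSS·d)⁻¹.

F/M ≈ 1.95 d⁻¹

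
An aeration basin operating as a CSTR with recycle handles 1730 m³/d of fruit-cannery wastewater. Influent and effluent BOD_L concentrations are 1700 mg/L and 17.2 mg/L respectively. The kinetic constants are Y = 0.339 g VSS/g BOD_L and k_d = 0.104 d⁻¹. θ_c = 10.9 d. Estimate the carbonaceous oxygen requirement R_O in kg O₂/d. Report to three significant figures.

R_O ≈ 2250 kg O₂/d

Y_obs = Y / (1 + k_d θ_c) = 0.339 / (1 + 0.104 × 10.9) = 0.339 / 2.134 = 0.1589.
Substrate removed = Q·(S₀ − S) = 1730 m³/d × (1700 − 17.2) g/m³ = 2.91×10^6 g/d = 2911 kg/d.
Biomass synthesised: P_X = Y_obs × 2911 = 462.6 kg VSS/d.
R_O = Q·ΔS − 1.42 P_X = 2911 − 656.8 = 2254 kg O₂/d.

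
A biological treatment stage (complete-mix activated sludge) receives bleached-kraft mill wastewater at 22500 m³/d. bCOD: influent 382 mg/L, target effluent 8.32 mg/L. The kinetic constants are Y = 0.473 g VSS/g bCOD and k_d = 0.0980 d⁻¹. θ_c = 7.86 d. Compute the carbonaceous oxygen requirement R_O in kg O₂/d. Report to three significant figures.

Y_obs = Y / (1 + k_d θ_c) = 0.473 / (1 + 0.0980 × 7.86) = 0.473 / 1.770 = 0.2672.
Q·(S₀ − S) = 22500 × (382 − 8.32) × 10⁻³ = 8408 kg/d removed.
Net sludge production P_X = 0.2672 × 8408 = 2246 kg VSS/d.
Carbonaceous O₂ demand = substrate oxidised − cell-mass equivalent = 8408 − 1.42 × 2246 = 5218 kg O₂/d.

R_O ≈ 5220 kg O₂/d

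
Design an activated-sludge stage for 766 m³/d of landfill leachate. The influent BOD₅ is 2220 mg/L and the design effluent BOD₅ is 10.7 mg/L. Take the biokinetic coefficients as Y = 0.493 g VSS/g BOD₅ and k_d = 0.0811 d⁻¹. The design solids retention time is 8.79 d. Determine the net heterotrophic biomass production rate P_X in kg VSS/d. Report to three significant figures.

P_X ≈ 487 kg VSS/d

Y_obs = Y / (1 + k_d θ_c) = 0.493 / (1 + 0.0811 × 8.79) = 0.493 / 1.713 = 0.2878.
Mass of BOD₅ removed per day: Q(S₀ − S) = 766 × 2209 g/m³ = 1692 kg/d.
P_X = Y_obs · Q(S₀ − S) = 0.2878 × 1692 = 487.1 kg VSS/d.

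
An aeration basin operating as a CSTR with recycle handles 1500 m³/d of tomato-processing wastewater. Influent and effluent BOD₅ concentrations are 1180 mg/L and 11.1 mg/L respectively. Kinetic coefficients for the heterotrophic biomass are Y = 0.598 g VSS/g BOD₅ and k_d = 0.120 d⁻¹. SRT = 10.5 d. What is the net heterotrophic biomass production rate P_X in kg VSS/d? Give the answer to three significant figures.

Correct the yield for decay: Y_obs = Y/(1 + k_d θ_c) = 0.598 / (1 + 0.120 × 10.5) = 0.598 / 2.260 = 0.2646.
Mass of BOD₅ removed per day: Q(S₀ − S) = 1500 × 1169 g/m³ = 1753 kg/d.
So the net sludge growth is P_X = 0.2646 × 1753 = 463.9 kg VSS/d.

P_X ≈ 464 kg VSS/d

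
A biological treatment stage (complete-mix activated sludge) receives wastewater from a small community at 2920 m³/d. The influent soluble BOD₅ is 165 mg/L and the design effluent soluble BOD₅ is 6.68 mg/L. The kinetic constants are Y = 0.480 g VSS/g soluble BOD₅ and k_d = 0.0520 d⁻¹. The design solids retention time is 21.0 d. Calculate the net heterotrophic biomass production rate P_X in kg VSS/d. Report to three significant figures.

P_X ≈ 106 kg VSS/d

Y_obs = Y / (1 + k_d θ_c) = 0.480 / (1 + 0.0520 × 21.0) = 0.480 / 2.092 = 0.2294.
Mass of soluble BOD₅ removed per day: Q(S₀ − S) = 2920 × 158.3 g/m³ = 462.3 kg/d.
P_X = Y_obs · Q(S₀ − S) = 0.2294 × 462.3 = 106.1 kg VSS/d.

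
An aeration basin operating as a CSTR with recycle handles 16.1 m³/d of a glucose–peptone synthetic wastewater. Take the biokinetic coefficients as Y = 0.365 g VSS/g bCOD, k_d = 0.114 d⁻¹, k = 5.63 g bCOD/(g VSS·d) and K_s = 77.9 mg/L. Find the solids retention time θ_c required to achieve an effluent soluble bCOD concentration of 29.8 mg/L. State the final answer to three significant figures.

Specific growth rate at S = 29.8 mg/L: μ = YkS/(K_s+S) = 0.365·5.63·29.8/(77.9+29.8) = 0.5686 d⁻¹.
1/θ_c = 0.5686 − 0.114 = 0.4546 d⁻¹, so θ_c = 2.200 d.

θ_c ≈ 2.20 d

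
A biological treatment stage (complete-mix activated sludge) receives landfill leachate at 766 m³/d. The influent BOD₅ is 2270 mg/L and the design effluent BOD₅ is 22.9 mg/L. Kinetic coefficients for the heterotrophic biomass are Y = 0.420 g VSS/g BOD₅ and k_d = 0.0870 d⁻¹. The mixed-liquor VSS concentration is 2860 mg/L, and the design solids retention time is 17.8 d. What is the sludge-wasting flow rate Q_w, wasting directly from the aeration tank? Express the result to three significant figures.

Q_w ≈ 99.2 m³/d

From the SRT design equation V = Y Q (S₀−S) θ_c / [X (1 + k_d θ_c)] = 0.420 × 766 × (2270 − 22.9) × 17.8 / [2860 × (1 + 0.0870 × 17.8)] = 1.29×10^7 / 7289 = 1765 m³.
Wasting from the aeration tank: Q_w = V / θ_c = 1765 / 17.8 = 99.18 m³/d.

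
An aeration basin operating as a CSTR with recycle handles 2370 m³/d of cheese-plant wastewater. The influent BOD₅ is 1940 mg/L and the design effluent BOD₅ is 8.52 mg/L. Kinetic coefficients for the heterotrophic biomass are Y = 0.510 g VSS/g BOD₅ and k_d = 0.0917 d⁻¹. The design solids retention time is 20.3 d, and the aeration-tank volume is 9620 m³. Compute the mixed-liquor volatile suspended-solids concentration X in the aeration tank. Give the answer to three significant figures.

X ≈ 1720 mg/L

X = Y·Q·ΔS·θ_c / [V·(1 + k_d θ_c)] = 0.510 × 2370 × (1940 − 8.52) × 20.3 / [9620 × (1 + 0.0917 × 20.3)] = 1722 mg/L.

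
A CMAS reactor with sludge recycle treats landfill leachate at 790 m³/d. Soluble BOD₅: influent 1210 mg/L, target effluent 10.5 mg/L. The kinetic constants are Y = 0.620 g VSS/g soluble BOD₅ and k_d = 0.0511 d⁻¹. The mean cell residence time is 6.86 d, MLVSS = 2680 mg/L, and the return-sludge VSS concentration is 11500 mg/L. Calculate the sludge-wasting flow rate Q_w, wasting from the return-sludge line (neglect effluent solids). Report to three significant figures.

Rearranging the biomass balance for a CMAS with decay, V = Y·Q·ΔS·θ_c / [X·(1+k_d θ_c)] = 0.620 × 790 × (1210 − 10.5) × 6.86 / [2680 × (1 + 0.0511 × 6.86)] = 4.03×10^6 / 3619 = 1114 m³.
θ_c = V·X/(Q_w·X_r) when wasting from the recycle, so Q_w = V·X/(θ_c·X_r) = 1114 × 2680 / (6.86 × 11500) = 37.83 m³/d.

Q_w ≈ 37.8 m³/d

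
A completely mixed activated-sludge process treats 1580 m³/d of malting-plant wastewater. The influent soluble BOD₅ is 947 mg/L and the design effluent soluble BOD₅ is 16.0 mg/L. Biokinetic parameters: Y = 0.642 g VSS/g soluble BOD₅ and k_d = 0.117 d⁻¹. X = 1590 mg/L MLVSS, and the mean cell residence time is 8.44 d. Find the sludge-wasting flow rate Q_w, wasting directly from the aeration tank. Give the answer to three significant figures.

Rearranging the biomass balance for a CMAS with decay, V = Y·Q·ΔS·θ_c / [X·(1+k_d θ_c)] = 0.642 × 1580 × (947 − 16.0) × 8.44 / [1590 × (1 + 0.117 × 8.44)] = 7.97×10^6 / 3160 = 2522 m³.
Wasting from the aeration tank: Q_w = V / θ_c = 2522 / 8.44 = 298.8 m³/d.

Q_w ≈ 299 m³/d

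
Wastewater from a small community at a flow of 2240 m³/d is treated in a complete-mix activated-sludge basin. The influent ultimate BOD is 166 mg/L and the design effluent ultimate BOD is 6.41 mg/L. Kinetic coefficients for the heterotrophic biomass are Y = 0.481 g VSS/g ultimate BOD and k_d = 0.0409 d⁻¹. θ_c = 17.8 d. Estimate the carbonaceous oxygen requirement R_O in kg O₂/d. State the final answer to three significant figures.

Correct the yield for decay: Y_obs = Y/(1 + k_d θ_c) = 0.481 / (1 + 0.0409 × 17.8) = 0.481 / 1.728 = 0.2784.
Mass of ultimate BOD removed per day: Q(S₀ − S) = 2240 × 159.6 g/m³ = 357.5 kg/d.
Net sludge production P_X = 0.2784 × 357.5 = 99.51 kg VSS/d.
R_O = Q·ΔS − 1.42 P_X = 357.5 − 141.3 = 216.2 kg O₂/d.

R_O ≈ 216 kg O₂/d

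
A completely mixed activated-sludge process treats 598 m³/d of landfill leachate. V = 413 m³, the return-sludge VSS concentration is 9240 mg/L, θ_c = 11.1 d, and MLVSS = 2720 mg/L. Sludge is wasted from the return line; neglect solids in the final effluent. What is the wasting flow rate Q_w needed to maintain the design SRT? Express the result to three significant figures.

Q_w = (V·X)/(θ_c X_r) = 413.0 × 2720 / (11.1 × 9240) = 10.95 m³/d.

Q_w ≈ 11.0 m³/d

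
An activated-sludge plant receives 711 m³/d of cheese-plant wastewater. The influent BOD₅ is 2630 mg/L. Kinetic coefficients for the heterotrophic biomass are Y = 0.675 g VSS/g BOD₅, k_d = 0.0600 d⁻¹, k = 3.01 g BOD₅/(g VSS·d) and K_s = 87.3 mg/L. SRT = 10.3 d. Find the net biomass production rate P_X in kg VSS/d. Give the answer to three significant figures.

For a completely mixed reactor with recycle the Lawrence–McCarty relation gives S = K_s·(1 + k_d·θ_c) / [θ_c·(Y·k − k_d) − 1] = 87.3 × (1 + 0.0600 × 10.3) / [10.3 × (0.675 × 3.01 − 0.0600) − 1] = 141.3 / 19.31 = 7.315 mg/L.
Correct the yield for decay: Y_obs = Y/(1 + k_d θ_c) = 0.675 / (1 + 0.0600 × 10.3) = 0.675 / 1.618 = 0.4172.
ΔS = 2630 − 7.32 = 2623 mg/L, so the substrate removal rate is 711 × 2623/1000 = 1865 kg BOD₅/d.
P_X = Y_obs · Q(S₀ − S) = 0.4172 × 1865 = 777.9 kg VSS/d.

P_X ≈ 778 kg VSS/d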